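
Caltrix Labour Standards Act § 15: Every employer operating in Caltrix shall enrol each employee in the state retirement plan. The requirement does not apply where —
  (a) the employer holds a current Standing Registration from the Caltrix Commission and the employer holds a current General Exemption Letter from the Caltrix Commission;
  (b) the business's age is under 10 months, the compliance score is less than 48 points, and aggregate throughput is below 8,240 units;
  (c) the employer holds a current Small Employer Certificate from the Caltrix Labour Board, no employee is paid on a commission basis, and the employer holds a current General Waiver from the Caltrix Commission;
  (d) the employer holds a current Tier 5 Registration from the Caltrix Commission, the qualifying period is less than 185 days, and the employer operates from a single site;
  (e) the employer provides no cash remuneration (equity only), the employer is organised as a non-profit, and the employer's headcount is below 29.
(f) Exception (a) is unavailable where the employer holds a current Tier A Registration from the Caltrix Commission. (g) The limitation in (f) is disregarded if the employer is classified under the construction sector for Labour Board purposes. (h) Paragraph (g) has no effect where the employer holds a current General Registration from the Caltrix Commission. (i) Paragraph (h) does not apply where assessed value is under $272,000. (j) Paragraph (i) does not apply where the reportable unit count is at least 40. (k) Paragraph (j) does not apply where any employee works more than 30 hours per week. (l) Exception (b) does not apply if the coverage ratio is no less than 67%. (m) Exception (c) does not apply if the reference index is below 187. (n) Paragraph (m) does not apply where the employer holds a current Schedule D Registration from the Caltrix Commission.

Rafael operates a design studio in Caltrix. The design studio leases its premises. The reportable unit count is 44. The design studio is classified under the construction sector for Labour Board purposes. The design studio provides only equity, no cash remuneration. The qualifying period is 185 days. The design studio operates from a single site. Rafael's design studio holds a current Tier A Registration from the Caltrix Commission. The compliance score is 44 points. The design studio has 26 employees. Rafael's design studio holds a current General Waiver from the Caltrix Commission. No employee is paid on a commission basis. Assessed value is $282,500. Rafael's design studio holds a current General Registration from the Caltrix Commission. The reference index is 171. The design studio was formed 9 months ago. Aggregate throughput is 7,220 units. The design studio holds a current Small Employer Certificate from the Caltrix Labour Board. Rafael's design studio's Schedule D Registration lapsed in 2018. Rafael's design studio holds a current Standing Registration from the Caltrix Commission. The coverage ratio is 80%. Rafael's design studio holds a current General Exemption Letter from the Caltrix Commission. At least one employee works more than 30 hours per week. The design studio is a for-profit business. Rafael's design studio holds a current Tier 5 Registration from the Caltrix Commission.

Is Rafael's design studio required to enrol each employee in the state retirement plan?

All of (a)'s requirements are met (a current Standing Registration is held; a current General Exemption Letter is held). But: (f) operates against (a): a current Tier A Registration is held. (g) would limit (f) — the design studio is classified under the construction sector — but (h) sets (g) aside: (h) operates against (g): a current General Registration is held. (i), which would lift (h), is not triggered — assessed value is $282,500, not under $272,000. So (a) is unavailable.
Exception (b) is satisfied on its face — the business's age is 9 months, under the 10 months limit; the compliance score is 44 points, less than the 48 points limit; aggregate throughput is 7,220 units, below the 8,240 units limit. However, paragraph (l) must be considered: (l) applies — the coverage ratio is 80%, meeting the 67% threshold. So (b) is unavailable.
Exception (c) is satisfied on its face — a current Small Employer Certificate is held; no employee is paid on commission; a current General Waiver is held. However, paragraphs (m)–(n) must be considered: (m) operates against (c): the reference index is 171, below the 187 limit. (n) is not triggered (the Schedule D Registration is not current), so (m) stands. So (c) is unavailable.
Exception (d) does not apply: the qualifying period is 185 days, not less than 185 days.
Exception (e) fails — the employer is for-profit.
Every exception is unavailable, so the rule governs.

Yes — Rafael's design studio must enrol each employee in the state retirement plan.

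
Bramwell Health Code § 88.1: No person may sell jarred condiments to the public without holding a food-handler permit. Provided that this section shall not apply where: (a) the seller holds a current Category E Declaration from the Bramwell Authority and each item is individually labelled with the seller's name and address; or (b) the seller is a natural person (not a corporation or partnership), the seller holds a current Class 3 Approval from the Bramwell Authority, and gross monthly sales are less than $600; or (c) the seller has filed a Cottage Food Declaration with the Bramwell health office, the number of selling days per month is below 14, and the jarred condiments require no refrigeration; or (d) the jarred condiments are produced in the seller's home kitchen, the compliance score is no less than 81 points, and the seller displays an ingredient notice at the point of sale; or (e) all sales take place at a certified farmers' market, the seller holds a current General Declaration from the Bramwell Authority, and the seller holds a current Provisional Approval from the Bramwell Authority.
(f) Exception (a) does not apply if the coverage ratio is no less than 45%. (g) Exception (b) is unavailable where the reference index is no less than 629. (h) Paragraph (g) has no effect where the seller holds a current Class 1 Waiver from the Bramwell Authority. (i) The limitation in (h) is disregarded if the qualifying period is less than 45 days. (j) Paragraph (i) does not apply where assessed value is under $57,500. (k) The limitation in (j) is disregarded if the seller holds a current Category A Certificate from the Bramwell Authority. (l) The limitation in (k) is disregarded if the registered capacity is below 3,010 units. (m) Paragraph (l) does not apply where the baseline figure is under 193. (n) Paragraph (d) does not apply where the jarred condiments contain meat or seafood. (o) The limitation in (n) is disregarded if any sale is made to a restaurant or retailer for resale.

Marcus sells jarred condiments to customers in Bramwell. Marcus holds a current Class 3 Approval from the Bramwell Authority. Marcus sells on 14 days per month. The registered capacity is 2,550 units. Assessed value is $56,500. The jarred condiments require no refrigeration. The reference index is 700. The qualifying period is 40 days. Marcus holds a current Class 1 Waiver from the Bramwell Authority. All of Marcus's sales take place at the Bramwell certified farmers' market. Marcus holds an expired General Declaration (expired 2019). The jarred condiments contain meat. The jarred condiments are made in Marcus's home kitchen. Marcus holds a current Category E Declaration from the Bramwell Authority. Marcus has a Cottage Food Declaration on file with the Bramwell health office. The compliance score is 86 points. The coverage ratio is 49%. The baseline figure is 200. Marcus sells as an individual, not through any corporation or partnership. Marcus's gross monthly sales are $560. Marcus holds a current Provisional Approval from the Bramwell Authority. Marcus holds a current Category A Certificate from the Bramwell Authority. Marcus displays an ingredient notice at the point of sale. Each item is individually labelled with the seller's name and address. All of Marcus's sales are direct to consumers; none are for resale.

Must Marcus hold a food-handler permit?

Exception (a)'s conditions are all satisfied: a current Category E Declaration is held; items are individually labelled. But applying paragraph (f): (f) operates against (a): the coverage ratio is 49%, meeting the 45% threshold. Exception (a) does not apply.
Exception (b)'s conditions are all satisfied: the seller is a natural person; a current Class 3 Approval is held; gross monthly sales are $560, less than the $600 limit. Considering the limiting provisions: (g) applies (the reference index is 700, meeting the 629 threshold), but yields to (h): (h) operates — a current Class 1 Waiver is held. (i) applies (the qualifying period is 40 days, less than the 45 days limit), but is overridden by (j): (j) operates against (i): assessed value is $56,500, under the $57,500 limit. (k) applies (a current Category A Certificate is held), but yields to (l): (l) operates against (k): the registered capacity is 2,550 units, below the 3,010 units limit. (m) does not operate here (the baseline figure is 200, not under 193), so (l) stands. So (b) applies.
Exception (c) fails — the number of selling days per month is 14, not below 14.
Exception (d) is satisfied on its face — the jarred condiments are home-kitchen produced; the compliance score is 86 points, meeting the 81 points threshold; an ingredient notice is displayed. But applying paragraphs (n)–(o): (n) operates against (d): the jarred condiments contain meat. (o), which would lift (n), does not operate here — no sales are for resale. Exception (d) does not apply.
Exception (e) fails — there is no General Declaration in force.

No — exception (b) applies; Marcus is not required to hold a food-handler permit.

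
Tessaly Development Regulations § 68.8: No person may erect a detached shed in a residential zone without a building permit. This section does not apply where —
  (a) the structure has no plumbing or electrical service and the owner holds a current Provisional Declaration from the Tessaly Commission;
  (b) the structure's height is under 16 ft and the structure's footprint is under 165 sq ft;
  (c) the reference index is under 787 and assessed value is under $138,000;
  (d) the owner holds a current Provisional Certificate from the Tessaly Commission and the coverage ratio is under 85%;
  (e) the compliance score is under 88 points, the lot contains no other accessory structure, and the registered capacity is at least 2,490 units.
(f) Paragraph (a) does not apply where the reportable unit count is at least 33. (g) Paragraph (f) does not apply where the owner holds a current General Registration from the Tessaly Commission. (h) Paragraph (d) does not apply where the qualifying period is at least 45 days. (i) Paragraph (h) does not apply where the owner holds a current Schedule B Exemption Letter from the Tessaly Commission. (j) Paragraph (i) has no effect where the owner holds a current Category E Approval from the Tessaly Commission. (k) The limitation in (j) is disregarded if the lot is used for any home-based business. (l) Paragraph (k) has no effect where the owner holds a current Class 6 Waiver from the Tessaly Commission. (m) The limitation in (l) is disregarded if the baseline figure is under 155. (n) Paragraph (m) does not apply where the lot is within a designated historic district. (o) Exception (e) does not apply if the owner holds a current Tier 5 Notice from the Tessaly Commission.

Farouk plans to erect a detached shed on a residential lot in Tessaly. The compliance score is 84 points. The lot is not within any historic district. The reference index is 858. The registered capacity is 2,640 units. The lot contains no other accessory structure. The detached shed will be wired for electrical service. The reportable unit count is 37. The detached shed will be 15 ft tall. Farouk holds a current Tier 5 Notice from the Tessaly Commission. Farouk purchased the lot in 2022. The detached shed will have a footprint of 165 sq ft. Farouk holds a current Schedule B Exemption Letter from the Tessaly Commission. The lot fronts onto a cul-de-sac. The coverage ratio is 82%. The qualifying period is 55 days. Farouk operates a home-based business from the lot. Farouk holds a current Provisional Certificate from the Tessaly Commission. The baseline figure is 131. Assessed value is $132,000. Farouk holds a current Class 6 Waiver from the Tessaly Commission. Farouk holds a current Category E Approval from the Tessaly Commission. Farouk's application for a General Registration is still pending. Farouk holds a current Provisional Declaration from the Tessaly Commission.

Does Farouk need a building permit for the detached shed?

No — exception (d) applies; Farouk does not need a building permit.

Exception (a) does not apply: electrical service is planned.
Exception (b) requires that the structure's footprint is under 165 sq ft; but the structure's footprint is 165 sq ft, not under 165 sq ft, so (b) is unavailable.
Exception (c) requires that the reference index is under 787; but the reference index is 858, not under 787, so (c) is unavailable.
Exception (d)'s conditions are all satisfied: a current Provisional Certificate is held; the coverage ratio is 82%, under the 85% limit. Under paragraphs (h)–(n): (h) is triggered (the qualifying period is 55 days, meeting the 45 days threshold), but is overridden by (i): (i) operates against (h): a current Schedule B Exemption Letter is held. (j) operates (a current Category E Approval is held), but is displaced by (k): (k) operates against (j): a home-based business operates on the lot. (l) applies (a current Class 6 Waiver is held), but is itself disapplied by (m): (m) operates against (l): the baseline figure is 131, under the 155 limit. (n), which would lift (m), is inapplicable — the lot is not in a historic district. Exception (d) stands.
All of (e)'s requirements are met (the compliance score is 84 points, under the 88 points limit; the lot has no other accessory structure; the registered capacity is 2,640 units, meeting the 2,490 units threshold). Turning to paragraph (o): (o) is triggered — a current Tier 5 Notice is held. So (e) is unavailable.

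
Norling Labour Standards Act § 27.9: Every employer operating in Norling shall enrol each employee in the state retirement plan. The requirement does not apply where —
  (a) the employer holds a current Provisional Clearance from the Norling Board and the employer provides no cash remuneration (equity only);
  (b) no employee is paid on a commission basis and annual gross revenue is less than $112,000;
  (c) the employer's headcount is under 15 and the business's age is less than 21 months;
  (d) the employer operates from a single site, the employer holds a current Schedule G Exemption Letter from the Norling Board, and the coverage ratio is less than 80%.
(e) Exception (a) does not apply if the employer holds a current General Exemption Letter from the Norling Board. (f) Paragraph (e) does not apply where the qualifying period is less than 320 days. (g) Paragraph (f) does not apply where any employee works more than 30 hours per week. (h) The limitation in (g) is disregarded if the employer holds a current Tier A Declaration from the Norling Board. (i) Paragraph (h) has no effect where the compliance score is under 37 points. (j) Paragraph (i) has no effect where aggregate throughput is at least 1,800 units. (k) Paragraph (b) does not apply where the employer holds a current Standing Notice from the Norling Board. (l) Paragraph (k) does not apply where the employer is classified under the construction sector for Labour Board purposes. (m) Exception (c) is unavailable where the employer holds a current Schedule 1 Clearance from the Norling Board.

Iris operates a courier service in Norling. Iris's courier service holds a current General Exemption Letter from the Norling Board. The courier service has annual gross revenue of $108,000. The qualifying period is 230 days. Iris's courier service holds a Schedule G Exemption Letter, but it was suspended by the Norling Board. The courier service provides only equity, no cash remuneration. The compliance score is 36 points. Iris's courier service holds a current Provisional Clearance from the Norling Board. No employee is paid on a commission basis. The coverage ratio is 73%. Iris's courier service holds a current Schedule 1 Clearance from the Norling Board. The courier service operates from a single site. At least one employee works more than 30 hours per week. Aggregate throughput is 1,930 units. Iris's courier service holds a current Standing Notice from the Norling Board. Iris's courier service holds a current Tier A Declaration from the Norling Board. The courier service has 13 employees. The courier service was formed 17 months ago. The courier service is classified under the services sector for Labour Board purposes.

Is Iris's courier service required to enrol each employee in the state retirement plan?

Exception (a)'s conditions are all satisfied: a current Provisional Clearance is held; remuneration is equity-only. Under paragraphs (e)–(j): (e) applies (a current General Exemption Letter is held), but yields to (f): (f) operates against (e): the qualifying period is 230 days, less than the 320 days limit. (g) would limit (f) — at least one employee exceeds 30 hours/week — but (h) sets (g) aside: (h) operates against (g): a current Tier A Declaration is held. (i) would limit (h) — the compliance score is 36 points, under the 37 points limit — but (j) sets (i) aside: (j) is engaged — aggregate throughput is 1,930 units, meeting the 1,800 units threshold. (a) remains available.
Exception (b): no employee is paid on commission; annual gross revenue is $108,000, less than the $112,000 limit — every condition holds. But: (k) is engaged — a current Standing Notice is held. (l), which would lift (k), is not engaged — the courier service is classified under the services sector. Exception (b) does not apply.
Exception (c)'s conditions are all satisfied: the employer's headcount is 13, under the 15 limit; the business's age is 17 months, less than the 21 months limit. But applying paragraph (m): (m) operates — a current Schedule 1 Clearance is held. Exception (c) does not apply.
Exception (d) fails — no current Schedule G Exemption Letter is held.

No — exception (a) applies; Iris's courier service is not required to enrol each employee in the state retirement plan.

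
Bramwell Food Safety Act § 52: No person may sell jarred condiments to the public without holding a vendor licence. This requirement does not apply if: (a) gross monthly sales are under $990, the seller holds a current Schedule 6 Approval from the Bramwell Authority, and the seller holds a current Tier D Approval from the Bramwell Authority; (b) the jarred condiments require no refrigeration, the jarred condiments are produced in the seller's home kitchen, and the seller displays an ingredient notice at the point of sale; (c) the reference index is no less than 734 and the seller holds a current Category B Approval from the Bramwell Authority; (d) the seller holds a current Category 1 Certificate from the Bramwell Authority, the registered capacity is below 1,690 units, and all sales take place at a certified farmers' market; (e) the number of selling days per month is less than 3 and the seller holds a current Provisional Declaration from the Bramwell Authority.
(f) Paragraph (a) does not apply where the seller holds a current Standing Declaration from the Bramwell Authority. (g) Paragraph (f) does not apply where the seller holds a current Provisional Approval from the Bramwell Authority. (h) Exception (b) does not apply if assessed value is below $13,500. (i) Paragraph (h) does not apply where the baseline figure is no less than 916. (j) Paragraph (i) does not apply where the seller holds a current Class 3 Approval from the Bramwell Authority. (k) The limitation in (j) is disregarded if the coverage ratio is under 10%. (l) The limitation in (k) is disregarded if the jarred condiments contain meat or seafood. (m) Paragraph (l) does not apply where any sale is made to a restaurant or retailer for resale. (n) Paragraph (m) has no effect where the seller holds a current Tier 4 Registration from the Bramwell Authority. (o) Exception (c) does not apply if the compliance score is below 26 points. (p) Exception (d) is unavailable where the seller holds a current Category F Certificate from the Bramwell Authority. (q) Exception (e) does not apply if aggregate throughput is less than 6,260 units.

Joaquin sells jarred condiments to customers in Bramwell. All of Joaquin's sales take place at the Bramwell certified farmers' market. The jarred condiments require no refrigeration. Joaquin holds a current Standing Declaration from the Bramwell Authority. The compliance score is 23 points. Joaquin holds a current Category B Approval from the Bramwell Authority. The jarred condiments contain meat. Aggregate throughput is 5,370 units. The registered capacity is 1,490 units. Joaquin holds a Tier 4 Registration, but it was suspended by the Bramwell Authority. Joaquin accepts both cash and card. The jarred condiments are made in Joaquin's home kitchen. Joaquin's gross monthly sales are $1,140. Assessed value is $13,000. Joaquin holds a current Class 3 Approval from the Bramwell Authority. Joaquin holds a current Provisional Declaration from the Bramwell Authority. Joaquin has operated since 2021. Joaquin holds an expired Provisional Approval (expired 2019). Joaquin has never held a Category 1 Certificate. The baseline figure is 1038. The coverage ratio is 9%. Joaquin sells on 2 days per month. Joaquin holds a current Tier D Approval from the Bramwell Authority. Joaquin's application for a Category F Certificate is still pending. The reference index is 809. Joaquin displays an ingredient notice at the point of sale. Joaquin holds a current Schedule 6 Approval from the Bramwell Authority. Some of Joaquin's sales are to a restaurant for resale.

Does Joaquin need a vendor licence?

No — exception (b) applies; Joaquin is not required to hold a vendor licence.

Exception (a) requires that gross monthly sales are under $990; but gross monthly sales are $1,140, not under $990, so (a) is unavailable.
Exception (b) is satisfied on its face — the jarred condiments are shelf-stable; the jarred condiments are home-kitchen produced; an ingredient notice is displayed. Considering the limiting provisions: (h) is engaged (assessed value is $13,000, below the $13,500 limit), but yields to (i): (i) operates against (h): the baseline figure is 1,038, meeting the 916 threshold. (j) applies (a current Class 3 Approval is held), but is displaced by (k): (k) operates against (j): the coverage ratio is 9%, under the 10% limit. (l) is engaged (the jarred condiments contain meat), but is set aside by (m): (m) operates against (l): some sales are to a restaurant for resale. (n) is inapplicable (no current Tier 4 Registration is held), so (m) stands. Exception (b) stands.
Exception (c): the reference index is 809, meeting the 734 threshold; a current Category B Approval is held — every condition holds. But: (o) operates against (c): the compliance score is 23 points, below the 26 points limit. (c) is therefore removed.
Exception (d) fails — the Category 1 Certificate is not current.
Exception (e): the number of selling days per month is 2, less than the 3 limit; a current Provisional Declaration is held — every condition holds. However, paragraph (q) must be considered: (q) operates against (e): aggregate throughput is 5,370 units, less than the 6,260 units limit. So (e) is unavailable.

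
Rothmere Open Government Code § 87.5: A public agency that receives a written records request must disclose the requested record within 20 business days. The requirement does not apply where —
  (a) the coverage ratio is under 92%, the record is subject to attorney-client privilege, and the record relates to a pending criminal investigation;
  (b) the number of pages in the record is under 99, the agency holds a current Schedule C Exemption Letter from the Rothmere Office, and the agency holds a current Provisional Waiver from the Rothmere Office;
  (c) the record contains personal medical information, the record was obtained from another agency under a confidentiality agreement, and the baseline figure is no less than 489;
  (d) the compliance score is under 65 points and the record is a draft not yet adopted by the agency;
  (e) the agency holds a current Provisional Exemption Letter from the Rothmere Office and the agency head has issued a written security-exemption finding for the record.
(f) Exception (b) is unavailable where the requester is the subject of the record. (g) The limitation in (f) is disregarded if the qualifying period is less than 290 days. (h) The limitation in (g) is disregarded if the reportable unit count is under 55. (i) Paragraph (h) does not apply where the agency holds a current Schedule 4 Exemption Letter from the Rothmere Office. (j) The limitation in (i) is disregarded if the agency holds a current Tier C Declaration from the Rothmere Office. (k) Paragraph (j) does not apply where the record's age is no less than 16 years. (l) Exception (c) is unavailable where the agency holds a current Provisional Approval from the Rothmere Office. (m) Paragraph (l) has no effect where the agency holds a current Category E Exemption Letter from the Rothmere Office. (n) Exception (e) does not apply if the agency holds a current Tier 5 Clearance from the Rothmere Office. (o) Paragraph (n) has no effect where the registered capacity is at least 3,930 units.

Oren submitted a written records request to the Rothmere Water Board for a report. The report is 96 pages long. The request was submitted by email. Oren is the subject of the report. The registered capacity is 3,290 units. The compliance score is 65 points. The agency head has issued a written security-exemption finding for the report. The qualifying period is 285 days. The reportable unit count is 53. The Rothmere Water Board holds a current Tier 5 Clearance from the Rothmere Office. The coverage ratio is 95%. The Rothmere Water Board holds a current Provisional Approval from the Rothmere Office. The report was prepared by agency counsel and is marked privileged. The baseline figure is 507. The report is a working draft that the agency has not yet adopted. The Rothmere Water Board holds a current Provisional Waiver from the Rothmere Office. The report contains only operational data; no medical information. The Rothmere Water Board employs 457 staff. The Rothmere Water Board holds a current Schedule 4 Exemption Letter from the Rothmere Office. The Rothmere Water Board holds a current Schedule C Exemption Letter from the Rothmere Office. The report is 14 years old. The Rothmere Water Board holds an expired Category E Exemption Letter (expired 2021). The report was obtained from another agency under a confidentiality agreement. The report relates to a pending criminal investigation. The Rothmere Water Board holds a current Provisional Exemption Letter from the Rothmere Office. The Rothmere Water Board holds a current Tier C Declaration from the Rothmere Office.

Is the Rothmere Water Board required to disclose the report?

Exception (a) requires that the coverage ratio is under 92%; but the coverage ratio is 95%, not under 92%, so (a) is unavailable.
Exception (b): the number of pages in the record is 96, under the 99 limit; a current Schedule C Exemption Letter is held; a current Provisional Waiver is held — every condition holds. But applying paragraphs (f)–(k): (f) is engaged — Oren is the subject of the report. (g) operates (the qualifying period is 285 days, less than the 290 days limit), but is displaced by (h): (h) operates against (g): the reportable unit count is 53, under the 55 limit. (i) applies (a current Schedule 4 Exemption Letter is held), but is set aside by (j): (j) operates against (i): a current Tier C Declaration is held. (k), which would lift (j), is not triggered — the record's age is 14 years, short of 16 years. So (b) is unavailable.
Exception (c) fails — the report contains only operational data.
Exception (d) requires that the compliance score is under 65 points; but the compliance score is 65 points, not under 65 points, so (d) is unavailable.
Exception (e): a current Provisional Exemption Letter is held; a written security-exemption finding has been issued — every condition holds. However, paragraphs (n)–(o) must be considered: (n) operates against (e): a current Tier 5 Clearance is held. (o) is inapplicable (the registered capacity is 3,290 units, short of 3,930 units), so (n) stands. So (e) is unavailable.
No exception is made out. the Rothmere Water Board falls within the general rule.

Yes — the Rothmere Water Board must disclose the report.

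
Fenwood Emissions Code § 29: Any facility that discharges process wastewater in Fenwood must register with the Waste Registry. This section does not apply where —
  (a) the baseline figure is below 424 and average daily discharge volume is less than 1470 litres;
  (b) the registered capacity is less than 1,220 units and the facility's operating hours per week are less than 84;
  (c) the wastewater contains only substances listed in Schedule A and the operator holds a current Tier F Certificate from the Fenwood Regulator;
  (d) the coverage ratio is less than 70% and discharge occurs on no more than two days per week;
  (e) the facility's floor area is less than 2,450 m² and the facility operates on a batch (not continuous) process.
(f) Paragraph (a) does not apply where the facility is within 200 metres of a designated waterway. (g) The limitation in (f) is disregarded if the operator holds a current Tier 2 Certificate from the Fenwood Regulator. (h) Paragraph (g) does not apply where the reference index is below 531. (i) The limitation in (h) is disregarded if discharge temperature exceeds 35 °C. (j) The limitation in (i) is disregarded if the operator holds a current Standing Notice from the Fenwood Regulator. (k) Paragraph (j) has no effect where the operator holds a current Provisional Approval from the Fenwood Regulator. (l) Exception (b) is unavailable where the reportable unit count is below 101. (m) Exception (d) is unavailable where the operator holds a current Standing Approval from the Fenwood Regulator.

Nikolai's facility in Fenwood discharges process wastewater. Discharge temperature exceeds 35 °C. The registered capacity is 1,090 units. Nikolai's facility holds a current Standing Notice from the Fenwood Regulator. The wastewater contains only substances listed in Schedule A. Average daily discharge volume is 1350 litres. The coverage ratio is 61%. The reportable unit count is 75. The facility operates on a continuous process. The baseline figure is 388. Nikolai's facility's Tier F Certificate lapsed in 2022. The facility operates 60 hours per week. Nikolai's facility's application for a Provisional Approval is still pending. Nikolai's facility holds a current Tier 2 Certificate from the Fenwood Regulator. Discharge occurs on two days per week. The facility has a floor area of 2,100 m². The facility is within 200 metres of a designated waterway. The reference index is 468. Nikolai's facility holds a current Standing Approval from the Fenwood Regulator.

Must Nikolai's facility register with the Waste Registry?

Yes — Nikolai's facility must register with the Waste Registry.

Exception (a): the baseline figure is 388, below the 424 limit; average daily discharge volume is 1350 litres, less than the 1470 litres limit — every condition holds. Turning to paragraphs (f)–(k): (f) operates — the facility is within 200 m of a designated waterway. (g) is engaged (a current Tier 2 Certificate is held), but yields to (h): (h) operates — the reference index is 468, below the 531 limit. (i) would limit (h) — discharge temperature exceeds 35 °C — but (j) sets (i) aside: (j) operates against (i): a current Standing Notice is held. (k) is not engaged (there is no Provisional Approval in force), so (j) stands. So (a) is unavailable.
Exception (b): the registered capacity is 1,090 units, less than the 1,220 units limit; the facility's operating hours per week are 60, less than the 84 limit — every condition holds. But applying paragraph (l): (l) operates against (b): the reportable unit count is 75, below the 101 limit. So (b) is unavailable.
Exception (c) fails — no current Tier F Certificate is held.
Exception (d) is satisfied on its face — the coverage ratio is 61%, less than the 70% limit; discharge occurs on no more than two days per week. But: (m) operates against (d): a current Standing Approval is held. Exception (d) does not apply.
Exception (e) requires that the facility operates on a batch (not continuous) process; but the facility operates on a continuous process, so (e) is unavailable.
No exception applies. The general rule governs.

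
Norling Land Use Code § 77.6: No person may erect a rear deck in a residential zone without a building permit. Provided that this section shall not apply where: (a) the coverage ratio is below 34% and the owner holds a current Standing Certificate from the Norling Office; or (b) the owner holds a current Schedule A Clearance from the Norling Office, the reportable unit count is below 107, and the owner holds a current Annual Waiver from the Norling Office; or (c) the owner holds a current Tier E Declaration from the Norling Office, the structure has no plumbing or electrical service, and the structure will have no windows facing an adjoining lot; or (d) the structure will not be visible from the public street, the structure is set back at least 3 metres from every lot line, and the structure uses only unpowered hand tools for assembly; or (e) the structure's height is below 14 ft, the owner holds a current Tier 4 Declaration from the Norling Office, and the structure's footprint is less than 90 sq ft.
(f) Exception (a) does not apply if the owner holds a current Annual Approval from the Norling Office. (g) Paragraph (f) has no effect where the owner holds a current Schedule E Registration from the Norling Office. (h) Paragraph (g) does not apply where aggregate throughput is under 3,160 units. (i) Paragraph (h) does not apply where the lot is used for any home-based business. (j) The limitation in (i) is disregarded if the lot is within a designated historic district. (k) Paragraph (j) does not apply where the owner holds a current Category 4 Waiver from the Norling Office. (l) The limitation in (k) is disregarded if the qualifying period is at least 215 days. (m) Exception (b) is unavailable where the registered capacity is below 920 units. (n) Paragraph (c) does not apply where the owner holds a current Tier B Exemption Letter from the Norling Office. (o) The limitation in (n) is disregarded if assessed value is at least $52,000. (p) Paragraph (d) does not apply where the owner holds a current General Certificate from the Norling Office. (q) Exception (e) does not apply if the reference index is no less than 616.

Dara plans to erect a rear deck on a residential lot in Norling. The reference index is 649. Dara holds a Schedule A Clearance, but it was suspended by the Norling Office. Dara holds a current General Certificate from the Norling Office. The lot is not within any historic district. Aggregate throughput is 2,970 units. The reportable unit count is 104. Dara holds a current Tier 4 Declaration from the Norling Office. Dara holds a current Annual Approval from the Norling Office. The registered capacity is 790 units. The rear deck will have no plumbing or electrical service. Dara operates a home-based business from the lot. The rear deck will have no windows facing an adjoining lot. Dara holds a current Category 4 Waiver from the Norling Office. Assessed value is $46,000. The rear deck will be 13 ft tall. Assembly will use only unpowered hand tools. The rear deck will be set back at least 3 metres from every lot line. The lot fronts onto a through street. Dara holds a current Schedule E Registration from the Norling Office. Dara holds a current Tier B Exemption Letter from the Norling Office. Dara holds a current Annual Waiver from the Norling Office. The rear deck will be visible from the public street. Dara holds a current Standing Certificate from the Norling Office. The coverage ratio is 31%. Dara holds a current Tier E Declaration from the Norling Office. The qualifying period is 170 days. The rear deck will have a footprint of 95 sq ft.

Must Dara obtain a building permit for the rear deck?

No — exception (a) applies; Dara does not need a building permit.

Exception (a): the coverage ratio is 31%, below the 34% limit; a current Standing Certificate is held — every condition holds. Applying paragraphs (f)–(l): (f) operates (a current Annual Approval is held), but is displaced by (g): (g) operates against (f): a current Schedule E Registration is held. (h) would limit (g) — aggregate throughput is 2,970 units, under the 3,160 units limit — but (i) sets (h) aside: (i) applies — a home-based business operates on the lot. (j), which would lift (i), does not operate here — the lot is not in a historic district. Exception (a) stands.
Exception (b) requires that the owner holds a current Schedule A Clearance from the Norling Office; but there is no Schedule A Clearance in force, so (b) is unavailable.
Exception (c): a current Tier E Declaration is held; there is no plumbing or electrical service; no windows face an adjoining lot — every condition holds. But applying paragraphs (n)–(o): (n) is triggered — a current Tier B Exemption Letter is held. (o) is not engaged (assessed value is $46,000, short of $52,000), so (n) stands. Exception (c) does not apply.
Exception (d) fails — the structure will be visible from the street.
Exception (e) requires that the structure's footprint is less than 90 sq ft; but the structure's footprint is 95 sq ft, not less than 90 sq ft, so (e) is unavailable.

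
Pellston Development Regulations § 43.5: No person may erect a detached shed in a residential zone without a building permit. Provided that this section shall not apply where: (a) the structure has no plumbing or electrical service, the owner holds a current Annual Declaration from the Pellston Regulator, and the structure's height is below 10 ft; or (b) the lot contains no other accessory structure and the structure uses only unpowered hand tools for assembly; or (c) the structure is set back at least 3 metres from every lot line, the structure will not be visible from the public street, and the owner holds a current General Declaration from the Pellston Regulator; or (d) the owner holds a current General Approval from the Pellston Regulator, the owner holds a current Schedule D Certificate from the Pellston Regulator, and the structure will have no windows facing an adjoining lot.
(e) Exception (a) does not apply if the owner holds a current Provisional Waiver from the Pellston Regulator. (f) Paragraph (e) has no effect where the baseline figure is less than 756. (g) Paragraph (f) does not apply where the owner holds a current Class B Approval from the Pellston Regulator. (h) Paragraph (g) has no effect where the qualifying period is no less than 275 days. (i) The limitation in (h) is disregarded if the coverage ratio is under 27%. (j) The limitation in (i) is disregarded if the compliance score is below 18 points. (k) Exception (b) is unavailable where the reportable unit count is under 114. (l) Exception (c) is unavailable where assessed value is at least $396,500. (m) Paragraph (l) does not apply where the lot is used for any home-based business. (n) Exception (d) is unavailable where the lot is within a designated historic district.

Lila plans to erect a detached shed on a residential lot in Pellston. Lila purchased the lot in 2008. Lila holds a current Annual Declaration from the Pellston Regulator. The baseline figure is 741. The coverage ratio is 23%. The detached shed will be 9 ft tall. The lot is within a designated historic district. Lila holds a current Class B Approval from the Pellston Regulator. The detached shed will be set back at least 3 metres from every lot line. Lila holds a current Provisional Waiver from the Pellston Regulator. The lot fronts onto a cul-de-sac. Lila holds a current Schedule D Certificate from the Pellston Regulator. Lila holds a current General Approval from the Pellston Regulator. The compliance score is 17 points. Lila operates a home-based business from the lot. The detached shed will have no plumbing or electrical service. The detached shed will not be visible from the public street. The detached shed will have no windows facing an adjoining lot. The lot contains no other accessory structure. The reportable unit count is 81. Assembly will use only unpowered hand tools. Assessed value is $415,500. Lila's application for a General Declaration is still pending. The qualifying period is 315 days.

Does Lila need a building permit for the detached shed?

Exception (a): there is no plumbing or electrical service; a current Annual Declaration is held; the structure's height is 9 ft, below the 10 ft limit — every condition holds. Considering the limiting provisions: (e) is triggered (a current Provisional Waiver is held), but yields to (f): (f) operates — the baseline figure is 741, less than the 756 limit. (g) operates (a current Class B Approval is held), but is overridden by (h): (h) applies — the qualifying period is 315 days, meeting the 275 days threshold. (i) would limit (h) — the coverage ratio is 23%, under the 27% limit — but (j) sets (i) aside: (j) is triggered — the compliance score is 17 points, below the 18 points limit. So (a) applies.
Exception (b) is satisfied on its face — the lot has no other accessory structure; assembly uses only hand tools. Turning to paragraph (k): (k) operates against (b): the reportable unit count is 81, under the 114 limit. (b) is therefore removed.
Exception (c) does not apply: the General Declaration is not current.
Exception (d): a current General Approval is held; a current Schedule D Certificate is held; no windows face an adjoining lot — every condition holds. But: (n) operates against (d): the lot is in a historic district. So (d) is unavailable.

No — exception (a) applies; Lila does not need a building permit.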